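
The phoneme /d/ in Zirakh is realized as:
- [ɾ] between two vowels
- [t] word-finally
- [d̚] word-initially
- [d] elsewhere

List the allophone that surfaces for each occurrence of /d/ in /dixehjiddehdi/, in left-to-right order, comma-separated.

Occurrence 1 (position 1): word-initially → [d̚].
Occurrence 2 (position 8): no conditioning environment matches → elsewhere allophone [d].
Occurrence 3 (position 9): no conditioning environment matches → elsewhere allophone [d].
Occurrence 4 (position 12): no conditioning environment matches → elsewhere allophone [d].

[d̚], [d], [d], [d]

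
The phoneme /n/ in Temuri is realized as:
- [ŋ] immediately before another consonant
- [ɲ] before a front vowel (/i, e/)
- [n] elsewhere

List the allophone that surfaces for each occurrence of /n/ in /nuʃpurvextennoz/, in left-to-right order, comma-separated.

[n], [ŋ], [n]

Occurrence 1 (position 1): no conditioning environment matches → elsewhere allophone [n].
Occurrence 2 (position 12): immediately before another consonant → [ŋ].
Occurrence 3 (position 13): no conditioning environment matches → elsewhere allophone [n].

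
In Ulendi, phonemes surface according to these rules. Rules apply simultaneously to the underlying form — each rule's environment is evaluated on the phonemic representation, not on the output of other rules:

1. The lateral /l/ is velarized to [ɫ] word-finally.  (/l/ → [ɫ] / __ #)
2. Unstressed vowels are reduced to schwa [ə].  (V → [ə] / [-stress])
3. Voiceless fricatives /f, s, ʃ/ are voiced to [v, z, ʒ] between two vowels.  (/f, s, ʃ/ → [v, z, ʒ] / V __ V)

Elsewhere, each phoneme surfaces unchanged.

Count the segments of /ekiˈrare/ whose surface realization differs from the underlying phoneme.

3

Segments that undergo a rule: /e/ → [ə] (rule 2); /i/ → [ə] (rule 2); /e/ → [ə] (rule 2).
All other segments surface unchanged.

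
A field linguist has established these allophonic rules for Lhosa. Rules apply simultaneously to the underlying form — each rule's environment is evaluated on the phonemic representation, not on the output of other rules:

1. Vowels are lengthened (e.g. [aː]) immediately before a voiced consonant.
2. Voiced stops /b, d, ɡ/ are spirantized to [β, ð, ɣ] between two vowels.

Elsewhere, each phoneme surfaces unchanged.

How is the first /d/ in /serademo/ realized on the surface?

[ð]

/d/ — between /a/ and /e/, between two vowels — surfaces as [ð] (rule 2).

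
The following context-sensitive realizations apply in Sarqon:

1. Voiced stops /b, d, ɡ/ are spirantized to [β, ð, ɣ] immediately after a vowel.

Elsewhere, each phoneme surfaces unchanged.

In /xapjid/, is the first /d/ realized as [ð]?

/d/ (word-final): immediately after a vowel, so rule 1 applies → [ð].
The actual realization is [ð], which matches [ð].

Yes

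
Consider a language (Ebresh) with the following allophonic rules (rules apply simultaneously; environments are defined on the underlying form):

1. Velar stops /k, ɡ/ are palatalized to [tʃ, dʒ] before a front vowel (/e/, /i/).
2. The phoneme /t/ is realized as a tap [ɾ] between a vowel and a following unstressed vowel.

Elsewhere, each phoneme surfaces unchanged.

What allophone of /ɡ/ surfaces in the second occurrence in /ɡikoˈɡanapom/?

[ɡ]

/ɡ/ — between /o/ and /a/; rule 1 does not apply here → [ɡ].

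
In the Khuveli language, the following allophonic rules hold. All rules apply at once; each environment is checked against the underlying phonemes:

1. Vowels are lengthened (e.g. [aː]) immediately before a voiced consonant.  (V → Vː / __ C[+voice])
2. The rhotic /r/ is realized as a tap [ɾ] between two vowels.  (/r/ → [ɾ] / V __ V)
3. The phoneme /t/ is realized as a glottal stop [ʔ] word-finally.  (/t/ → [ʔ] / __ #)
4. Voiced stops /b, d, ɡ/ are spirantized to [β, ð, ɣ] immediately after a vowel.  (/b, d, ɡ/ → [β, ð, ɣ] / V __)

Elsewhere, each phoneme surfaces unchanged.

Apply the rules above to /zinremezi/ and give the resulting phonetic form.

/z/ (word-initial) is unaffected → [z].
/i/ (between /z/ and /n/): before a voiced consonant, so rule 1 applies → [iː].
/n/ — not in any rule's target class → [n].
/r/ (between /n/ and /e/) fails the environment for rule 2, so it stays [r].
/e/ meets the environment for rule 1 (before a voiced consonant) → [eː].
/m/ (between /e/ and /e/) is unaffected → [m].
/e/ — between /m/ and /z/, before a voiced consonant — surfaces as [eː] (rule 1).
/z/ (between /e/ and /i/) is unaffected → [z].
/i/ (word-final): rule 1 targets it, but not before a voiced consonant → unchanged [i].

[ziːnreːmeːzi]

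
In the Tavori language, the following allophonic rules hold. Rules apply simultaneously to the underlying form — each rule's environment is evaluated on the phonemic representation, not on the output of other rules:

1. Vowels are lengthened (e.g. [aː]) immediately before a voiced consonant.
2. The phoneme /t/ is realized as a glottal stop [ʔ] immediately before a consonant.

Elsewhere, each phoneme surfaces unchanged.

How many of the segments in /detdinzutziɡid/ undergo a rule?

Segments that undergo a rule: /t/ → [ʔ] (rule 2); /i/ → [iː] (rule 1); /t/ → [ʔ] (rule 2); /i/ → [iː] (rule 1); /i/ → [iː] (rule 1).
All other segments surface unchanged.

5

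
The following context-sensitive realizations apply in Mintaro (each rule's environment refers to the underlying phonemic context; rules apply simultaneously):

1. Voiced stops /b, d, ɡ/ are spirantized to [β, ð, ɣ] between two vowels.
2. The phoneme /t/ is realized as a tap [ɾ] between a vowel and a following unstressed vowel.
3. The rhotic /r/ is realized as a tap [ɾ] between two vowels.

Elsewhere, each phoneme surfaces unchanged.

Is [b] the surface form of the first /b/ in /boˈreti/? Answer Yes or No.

/b/ (word-initial) fails the environment for rule 1, so it stays [b].
The actual realization is [b], which matches [b].

Yes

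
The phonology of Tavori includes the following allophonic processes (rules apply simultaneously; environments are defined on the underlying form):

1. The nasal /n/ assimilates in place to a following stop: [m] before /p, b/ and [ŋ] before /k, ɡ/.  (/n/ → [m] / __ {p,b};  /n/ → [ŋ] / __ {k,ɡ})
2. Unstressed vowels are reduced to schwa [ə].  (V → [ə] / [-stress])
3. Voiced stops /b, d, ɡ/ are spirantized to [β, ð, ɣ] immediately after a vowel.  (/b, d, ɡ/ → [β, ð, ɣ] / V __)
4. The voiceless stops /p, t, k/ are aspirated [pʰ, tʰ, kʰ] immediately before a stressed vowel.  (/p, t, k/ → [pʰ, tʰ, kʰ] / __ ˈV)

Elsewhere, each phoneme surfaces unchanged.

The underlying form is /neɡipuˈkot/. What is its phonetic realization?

[nəɣəpəˈkʰot]

/n/ — word-initial; rule 1 does not apply here → [n].
Rule 2 applies to /e/ (between /n/ and /ɡ/: in an unstressed syllable) → [ə].
/ɡ/ (between /e/ and /i/): immediately after a vowel, so rule 3 applies → [ɣ].
/i/ (between /ɡ/ and /p/) occurs in an unstressed syllable → [ə] by rule 2.
/p/ (between /i/ and /u/) fails the environment for rule 4, so it stays [p].
/u/ — between /p/ and /k/, in an unstressed syllable — surfaces as [ə] (rule 2).
/k/ (between /u/ and /o/) occurs immediately before a stressed vowel → [kʰ] by rule 4.
/o/ (between /k/ and /t/) fails the environment for rule 2, so it stays [o].
/t/ — word-final; rule 4 does not apply here → [t].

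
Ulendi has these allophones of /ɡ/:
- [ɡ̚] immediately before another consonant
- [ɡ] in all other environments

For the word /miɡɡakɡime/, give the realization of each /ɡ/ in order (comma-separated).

[ɡ̚], [ɡ], [ɡ]

Occurrence 1 (position 3): immediately before another consonant → [ɡ̚].
Occurrence 2 (position 4): no conditioning environment matches → elsewhere allophone [ɡ].
Occurrence 3 (position 7): no conditioning environment matches → elsewhere allophone [ɡ].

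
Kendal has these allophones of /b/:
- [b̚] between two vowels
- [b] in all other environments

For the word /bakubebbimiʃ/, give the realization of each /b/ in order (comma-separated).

Occurrence 1 (position 1): no conditioning environment matches → elsewhere allophone [b].
Occurrence 2 (position 5): between two vowels → [b̚].
Occurrence 3 (position 7): no conditioning environment matches → elsewhere allophone [b].
Occurrence 4 (position 8): no conditioning environment matches → elsewhere allophone [b].

[b], [b̚], [b], [b]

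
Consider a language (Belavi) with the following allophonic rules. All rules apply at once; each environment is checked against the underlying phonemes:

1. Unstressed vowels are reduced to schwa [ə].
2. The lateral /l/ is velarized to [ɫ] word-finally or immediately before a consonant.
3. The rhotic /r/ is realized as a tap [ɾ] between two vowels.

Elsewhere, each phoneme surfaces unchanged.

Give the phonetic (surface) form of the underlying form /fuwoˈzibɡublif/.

/f/ (word-initial) is unaffected → [f].
/u/ — between /f/ and /w/, in an unstressed syllable — surfaces as [ə] (rule 1).
/w/ — not in any rule's target class → [w].
/o/ meets the environment for rule 1 (in an unstressed syllable) → [ə].
/z/ (between /o/ and /i/): no rule targets it → [z].
/i/ — between /z/ and /b/; rule 1 does not apply here → [i].
/b/ (between /i/ and /ɡ/): no rule targets it → [b].
/ɡ/ stays [ɡ].
/u/ (between /ɡ/ and /b/): in an unstressed syllable, so rule 1 applies → [ə].
/b/ — not in any rule's target class → [b].
/l/ (between /b/ and /i/): rule 2 targets it, but not word-finally or immediately before a consonant → unchanged [l].
/i/ (between /l/ and /f/): in an unstressed syllable, so rule 1 applies → [ə].
/f/ (word-final) is unaffected → [f].

[fəwəˈzibɡəbləf]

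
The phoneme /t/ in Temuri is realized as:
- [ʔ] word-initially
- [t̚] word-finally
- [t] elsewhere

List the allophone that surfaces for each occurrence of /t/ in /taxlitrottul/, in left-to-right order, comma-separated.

[ʔ], [t], [t], [t]

Occurrence 1 (position 1): word-initially → [ʔ].
Occurrence 2 (position 6): no conditioning environment matches → elsewhere allophone [t].
Occurrence 3 (position 9): no conditioning environment matches → elsewhere allophone [t].
Occurrence 4 (position 10): no conditioning environment matches → elsewhere allophone [t].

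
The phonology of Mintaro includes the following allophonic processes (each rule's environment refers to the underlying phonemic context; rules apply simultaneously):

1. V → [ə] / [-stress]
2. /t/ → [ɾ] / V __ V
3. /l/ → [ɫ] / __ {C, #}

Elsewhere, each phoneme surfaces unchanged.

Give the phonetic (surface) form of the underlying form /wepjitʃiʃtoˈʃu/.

[wəpjətʃəʃtəˈʃu]

/w/ (word-initial): no rule targets it → [w].
/e/ meets the environment for rule 1 (in an unstressed syllable) → [ə].
/p/ (between /e/ and /j/) is unaffected → [p].
/j/ (between /p/ and /i/) is unaffected → [j].
/i/ (between /j/ and /t/) occurs in an unstressed syllable → [ə] by rule 1.
/t/ — between /i/ and /ʃ/; rule 2 does not apply here → [t].
/ʃ/ (between /t/ and /i/): no rule targets it → [ʃ].
Rule 1 applies to /i/ (between /ʃ/ and /ʃ/: in an unstressed syllable) → [ə].
/ʃ/ (between /i/ and /t/): no rule targets it → [ʃ].
/t/ (between /ʃ/ and /o/) is in the target of rule 2 but the environment (between two vowels) is not met → [t].
/o/ — between /t/ and /ʃ/, in an unstressed syllable — surfaces as [ə] (rule 1).
/ʃ/ (between /o/ and /u/) is unaffected → [ʃ].
/u/ (word-final): rule 1 targets it, but not in an unstressed syllable → unchanged [u].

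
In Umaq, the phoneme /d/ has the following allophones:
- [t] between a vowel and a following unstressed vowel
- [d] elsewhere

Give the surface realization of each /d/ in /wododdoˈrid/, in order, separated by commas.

[t], [d], [d], [d]

Occurrence 1 (position 3): between a vowel and a following unstressed vowel → [t].
Occurrence 2 (position 5): no conditioning environment matches → elsewhere allophone [d].
Occurrence 3 (position 6): no conditioning environment matches → elsewhere allophone [d].
Occurrence 4 (position 10): no conditioning environment matches → elsewhere allophone [d].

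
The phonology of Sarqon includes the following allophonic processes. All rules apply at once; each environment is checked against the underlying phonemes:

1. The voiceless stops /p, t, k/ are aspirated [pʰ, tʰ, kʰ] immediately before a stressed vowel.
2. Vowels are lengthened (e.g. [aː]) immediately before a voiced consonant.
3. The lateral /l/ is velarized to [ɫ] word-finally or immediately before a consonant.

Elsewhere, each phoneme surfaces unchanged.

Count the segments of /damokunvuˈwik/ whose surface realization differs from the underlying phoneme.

Segments that undergo a rule: /a/ → [aː] (rule 2); /u/ → [uː] (rule 2); /u/ → [uː] (rule 2).
All other segments surface unchanged.

3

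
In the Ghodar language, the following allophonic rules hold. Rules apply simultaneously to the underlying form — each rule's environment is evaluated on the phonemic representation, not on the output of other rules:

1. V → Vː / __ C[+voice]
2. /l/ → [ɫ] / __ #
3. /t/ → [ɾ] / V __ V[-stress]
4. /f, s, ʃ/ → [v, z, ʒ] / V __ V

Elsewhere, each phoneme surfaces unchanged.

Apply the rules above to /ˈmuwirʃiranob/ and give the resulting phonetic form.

[ˈmuːwiːrʃiːraːnoːb]

/m/ — not in any rule's target class → [m].
/u/ — between /m/ and /w/, before a voiced consonant — surfaces as [uː] (rule 1).
/w/ stays [w].
/i/ — between /w/ and /r/, before a voiced consonant — surfaces as [iː] (rule 1).
/r/ stays [r].
/ʃ/ — between /r/ and /i/; rule 4 does not apply here → [ʃ].
Rule 1 applies to /i/ (between /ʃ/ and /r/: before a voiced consonant) → [iː].
/r/ (between /i/ and /a/) is unaffected → [r].
/a/ — between /r/ and /n/, before a voiced consonant — surfaces as [aː] (rule 1).
/n/ (between /a/ and /o/): no rule targets it → [n].
/o/ — between /n/ and /b/, before a voiced consonant — surfaces as [oː] (rule 1).
/b/ (word-final): no rule targets it → [b].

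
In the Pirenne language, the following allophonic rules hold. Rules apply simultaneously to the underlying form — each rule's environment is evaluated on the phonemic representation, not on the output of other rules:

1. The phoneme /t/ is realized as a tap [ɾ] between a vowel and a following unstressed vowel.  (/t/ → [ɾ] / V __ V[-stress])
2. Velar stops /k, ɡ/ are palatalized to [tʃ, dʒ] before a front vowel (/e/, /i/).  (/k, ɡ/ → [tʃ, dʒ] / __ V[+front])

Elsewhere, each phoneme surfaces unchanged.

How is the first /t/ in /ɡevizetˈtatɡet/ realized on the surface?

/t/ — between /e/ and /t/; rule 1 does not apply here → [t].

[t]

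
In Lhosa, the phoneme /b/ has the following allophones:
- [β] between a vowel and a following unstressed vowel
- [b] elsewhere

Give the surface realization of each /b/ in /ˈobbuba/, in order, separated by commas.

[b], [b], [β]

Occurrence 1 (position 2): no conditioning environment matches → elsewhere allophone [b].
Occurrence 2 (position 3): no conditioning environment matches → elsewhere allophone [b].
Occurrence 3 (position 5): between a vowel and a following unstressed vowel → [β].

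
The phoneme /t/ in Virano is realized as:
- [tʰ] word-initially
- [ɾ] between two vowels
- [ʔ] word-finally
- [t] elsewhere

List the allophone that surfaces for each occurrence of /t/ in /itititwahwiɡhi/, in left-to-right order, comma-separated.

[ɾ], [ɾ], [t]

Occurrence 1 (position 2): between two vowels → [ɾ].
Occurrence 2 (position 4): between two vowels → [ɾ].
Occurrence 3 (position 6): no conditioning environment matches → elsewhere allophone [t].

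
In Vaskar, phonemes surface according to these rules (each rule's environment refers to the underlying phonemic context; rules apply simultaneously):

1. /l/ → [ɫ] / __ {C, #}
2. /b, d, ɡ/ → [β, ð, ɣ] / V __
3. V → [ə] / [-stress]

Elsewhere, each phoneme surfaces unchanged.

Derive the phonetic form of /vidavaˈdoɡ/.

[vəðəvəˈðoɣ]

Rule 3 applies to /i/ (between /v/ and /d/: in an unstressed syllable) → [ə].
/d/ — between /i/ and /a/, immediately after a vowel — surfaces as [ð] (rule 2).
Rule 3 applies to /a/ (between /d/ and /v/: in an unstressed syllable) → [ə].
/a/ — between /v/ and /d/, in an unstressed syllable — surfaces as [ə] (rule 3).
/d/ (between /a/ and /o/) occurs immediately after a vowel → [ð] by rule 2.
/o/ (between /d/ and /ɡ/): rule 3 targets it, but not in an unstressed syllable → unchanged [o].
/ɡ/ (word-final): immediately after a vowel, so rule 2 applies → [ɣ].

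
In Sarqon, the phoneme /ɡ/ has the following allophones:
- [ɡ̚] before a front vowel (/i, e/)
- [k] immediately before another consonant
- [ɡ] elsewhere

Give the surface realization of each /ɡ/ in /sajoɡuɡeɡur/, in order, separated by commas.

Occurrence 1 (position 5): no conditioning environment matches → elsewhere allophone [ɡ].
Occurrence 2 (position 7): before a front vowel (/i, e/) → [ɡ̚].
Occurrence 3 (position 9): no conditioning environment matches → elsewhere allophone [ɡ].

[ɡ], [ɡ̚], [ɡ]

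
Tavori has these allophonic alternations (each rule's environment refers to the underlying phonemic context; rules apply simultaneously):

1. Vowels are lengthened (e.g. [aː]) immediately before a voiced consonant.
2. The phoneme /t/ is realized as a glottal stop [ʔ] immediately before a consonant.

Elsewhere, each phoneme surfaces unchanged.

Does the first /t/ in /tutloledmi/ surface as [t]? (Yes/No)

/t/ (word-initial): rule 2 targets it, but not immediately before a consonant → unchanged [t].
The actual realization is [t], which matches [t].

Yes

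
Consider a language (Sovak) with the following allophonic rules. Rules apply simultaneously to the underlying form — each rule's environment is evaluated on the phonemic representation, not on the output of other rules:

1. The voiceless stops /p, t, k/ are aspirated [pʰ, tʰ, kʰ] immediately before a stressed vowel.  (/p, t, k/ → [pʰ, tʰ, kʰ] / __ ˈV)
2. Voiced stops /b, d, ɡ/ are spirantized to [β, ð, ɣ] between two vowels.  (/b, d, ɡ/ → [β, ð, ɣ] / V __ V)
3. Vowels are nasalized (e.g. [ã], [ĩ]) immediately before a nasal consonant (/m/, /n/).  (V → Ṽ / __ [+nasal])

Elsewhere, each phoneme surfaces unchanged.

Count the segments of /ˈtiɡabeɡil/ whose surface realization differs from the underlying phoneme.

Segments that undergo a rule: /t/ → [tʰ] (rule 1); /ɡ/ → [ɣ] (rule 2); /b/ → [β] (rule 2); /ɡ/ → [ɣ] (rule 2).
All other segments surface unchanged.

4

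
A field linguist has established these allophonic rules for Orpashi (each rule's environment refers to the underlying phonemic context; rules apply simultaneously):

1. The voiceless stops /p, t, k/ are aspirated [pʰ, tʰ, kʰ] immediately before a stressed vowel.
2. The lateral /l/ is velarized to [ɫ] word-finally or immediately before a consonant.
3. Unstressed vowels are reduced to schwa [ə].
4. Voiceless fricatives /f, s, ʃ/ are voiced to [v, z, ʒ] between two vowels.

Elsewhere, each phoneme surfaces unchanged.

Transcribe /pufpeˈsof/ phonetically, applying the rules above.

[pəfpəˈzof]

/p/ (word-initial) is in the target of rule 1 but the environment (immediately before a stressed vowel) is not met → [p].
/u/ — between /p/ and /f/, in an unstressed syllable — surfaces as [ə] (rule 3).
/f/ (between /u/ and /p/) is in the target of rule 4 but the environment (between two vowels) is not met → [f].
/p/ (between /f/ and /e/) fails the environment for rule 1, so it stays [p].
/e/ meets the environment for rule 3 (in an unstressed syllable) → [ə].
/s/ — between /e/ and /o/, between two vowels — surfaces as [z] (rule 4).
/o/ (between /s/ and /f/): rule 3 targets it, but not in an unstressed syllable → unchanged [o].
/f/ (word-final): rule 4 targets it, but not between two vowels → unchanged [f].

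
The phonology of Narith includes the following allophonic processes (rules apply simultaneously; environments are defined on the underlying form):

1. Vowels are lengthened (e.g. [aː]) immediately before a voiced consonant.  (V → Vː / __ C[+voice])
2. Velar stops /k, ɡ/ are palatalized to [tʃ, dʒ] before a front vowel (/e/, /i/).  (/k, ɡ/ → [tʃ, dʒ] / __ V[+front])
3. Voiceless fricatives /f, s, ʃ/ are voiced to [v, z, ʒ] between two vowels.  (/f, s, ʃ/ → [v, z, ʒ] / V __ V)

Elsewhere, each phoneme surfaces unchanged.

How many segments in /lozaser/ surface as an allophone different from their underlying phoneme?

3

Segments that undergo a rule: /o/ → [oː] (rule 1); /s/ → [z] (rule 3); /e/ → [eː] (rule 1).
All other segments surface unchanged.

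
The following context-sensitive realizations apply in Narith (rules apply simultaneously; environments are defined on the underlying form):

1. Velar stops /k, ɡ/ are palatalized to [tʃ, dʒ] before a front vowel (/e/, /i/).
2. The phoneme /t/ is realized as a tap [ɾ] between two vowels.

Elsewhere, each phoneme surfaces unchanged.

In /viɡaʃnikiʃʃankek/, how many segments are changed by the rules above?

2

Segments that undergo a rule: /k/ → [tʃ] (rule 1); /k/ → [tʃ] (rule 1).
All other segments surface unchanged.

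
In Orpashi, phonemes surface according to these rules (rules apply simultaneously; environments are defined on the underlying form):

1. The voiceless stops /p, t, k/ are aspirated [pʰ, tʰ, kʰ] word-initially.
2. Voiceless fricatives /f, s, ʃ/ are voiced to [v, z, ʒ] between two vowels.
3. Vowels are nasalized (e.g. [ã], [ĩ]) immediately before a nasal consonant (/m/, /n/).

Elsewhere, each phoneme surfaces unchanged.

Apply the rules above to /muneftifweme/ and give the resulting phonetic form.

[mũneftifwẽme]

/m/ (word-initial): no rule targets it → [m].
/u/ — between /m/ and /n/, before a nasal consonant — surfaces as [ũ] (rule 3).
/n/ stays [n].
/e/ — between /n/ and /f/; rule 3 does not apply here → [e].
/f/ (between /e/ and /t/): rule 2 targets it, but not between two vowels → unchanged [f].
/t/ (between /f/ and /i/): rule 1 targets it, but not word-initially → unchanged [t].
/i/ — between /t/ and /f/; rule 3 does not apply here → [i].
/f/ — between /i/ and /w/; rule 2 does not apply here → [f].
/w/ — not in any rule's target class → [w].
/e/ meets the environment for rule 3 (before a nasal consonant) → [ẽ].
/m/ (between /e/ and /e/) is unaffected → [m].
/e/ (word-final): rule 3 targets it, but not before a nasal consonant → unchanged [e].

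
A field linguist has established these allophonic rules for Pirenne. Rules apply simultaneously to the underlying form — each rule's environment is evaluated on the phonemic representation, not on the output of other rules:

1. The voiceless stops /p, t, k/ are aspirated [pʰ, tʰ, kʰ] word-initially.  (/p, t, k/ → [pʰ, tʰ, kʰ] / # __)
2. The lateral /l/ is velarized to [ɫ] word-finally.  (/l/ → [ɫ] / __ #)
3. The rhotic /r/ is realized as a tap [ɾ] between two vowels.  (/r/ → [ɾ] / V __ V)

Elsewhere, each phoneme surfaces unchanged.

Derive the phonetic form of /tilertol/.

[tʰilertoɫ]

/t/ (word-initial) occurs word-initially → [tʰ] by rule 1.
/i/ (between /t/ and /l/): no rule targets it → [i].
/l/ (between /i/ and /e/): rule 2 targets it, but not word-finally → unchanged [l].
/e/ — not in any rule's target class → [e].
/r/ — between /e/ and /t/; rule 3 does not apply here → [r].
/t/ — between /r/ and /o/; rule 1 does not apply here → [t].
/o/ (between /t/ and /l/): no rule targets it → [o].
Rule 2 applies to /l/ (word-final: word-finally) → [ɫ].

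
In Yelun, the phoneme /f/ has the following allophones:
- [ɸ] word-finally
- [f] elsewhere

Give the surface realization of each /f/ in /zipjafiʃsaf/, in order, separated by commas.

[f], [ɸ]

Occurrence 1 (position 6): no conditioning environment matches → elsewhere allophone [f].
Occurrence 2 (position 11): word-finally → [ɸ].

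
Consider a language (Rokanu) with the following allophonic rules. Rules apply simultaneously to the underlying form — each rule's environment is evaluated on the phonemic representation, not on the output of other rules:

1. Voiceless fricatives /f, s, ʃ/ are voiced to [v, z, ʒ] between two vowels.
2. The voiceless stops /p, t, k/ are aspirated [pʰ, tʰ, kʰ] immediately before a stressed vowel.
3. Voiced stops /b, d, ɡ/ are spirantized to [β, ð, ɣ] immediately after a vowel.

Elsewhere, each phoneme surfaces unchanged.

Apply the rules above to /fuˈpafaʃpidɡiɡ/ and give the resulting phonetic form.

/f/ — word-initial; rule 1 does not apply here → [f].
/u/ stays [u].
/p/ (between /u/ and /a/) occurs immediately before a stressed vowel → [pʰ] by rule 2.
/a/ (between /p/ and /f/) is unaffected → [a].
Rule 1 applies to /f/ (between /a/ and /a/: between two vowels) → [v].
/a/ (between /f/ and /ʃ/) is unaffected → [a].
/ʃ/ (between /a/ and /p/) is in the target of rule 1 but the environment (between two vowels) is not met → [ʃ].
/p/ — between /ʃ/ and /i/; rule 2 does not apply here → [p].
/i/ (between /p/ and /d/): no rule targets it → [i].
/d/ (between /i/ and /ɡ/) occurs immediately after a vowel → [ð] by rule 3.
/ɡ/ (between /d/ and /i/) fails the environment for rule 3, so it stays [ɡ].
/i/ (between /ɡ/ and /ɡ/) is unaffected → [i].
/ɡ/ — word-final, immediately after a vowel — surfaces as [ɣ] (rule 3).

[fuˈpʰavaʃpiðɡiɣ]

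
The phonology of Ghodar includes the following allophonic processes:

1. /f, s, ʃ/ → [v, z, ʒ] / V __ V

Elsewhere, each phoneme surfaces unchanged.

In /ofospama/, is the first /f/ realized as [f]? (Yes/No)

No

/f/ (between /o/ and /o/): between two vowels, so rule 1 applies → [v].
The actual realization is [v], not [f].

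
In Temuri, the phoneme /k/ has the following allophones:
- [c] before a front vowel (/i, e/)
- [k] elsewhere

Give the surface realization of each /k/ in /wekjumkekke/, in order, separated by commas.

Occurrence 1 (position 3): no conditioning environment matches → elsewhere allophone [k].
Occurrence 2 (position 7): before a front vowel → [c].
Occurrence 3 (position 9): no conditioning environment matches → elsewhere allophone [k].
Occurrence 4 (position 10): before a front vowel → [c].

[k], [c], [k], [c]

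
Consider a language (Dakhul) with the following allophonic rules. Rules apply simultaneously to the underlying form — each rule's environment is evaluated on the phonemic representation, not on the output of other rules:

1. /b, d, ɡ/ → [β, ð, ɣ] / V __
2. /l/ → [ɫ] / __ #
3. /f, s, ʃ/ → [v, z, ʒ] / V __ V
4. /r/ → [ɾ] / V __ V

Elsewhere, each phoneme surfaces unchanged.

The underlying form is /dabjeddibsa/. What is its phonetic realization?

[daβjeðdiβsa]

/d/ — word-initial; rule 1 does not apply here → [d].
/a/ stays [a].
/b/ meets the environment for rule 1 (immediately after a vowel) → [β].
/j/ (between /b/ and /e/) is unaffected → [j].
/e/ — not in any rule's target class → [e].
/d/ meets the environment for rule 1 (immediately after a vowel) → [ð].
/d/ (between /d/ and /i/) is in the target of rule 1 but the environment (immediately after a vowel) is not met → [d].
/i/ — not in any rule's target class → [i].
/b/ meets the environment for rule 1 (immediately after a vowel) → [β].
/s/ (between /b/ and /a/): rule 3 targets it, but not between two vowels → unchanged [s].
/a/ (word-final) is unaffected → [a].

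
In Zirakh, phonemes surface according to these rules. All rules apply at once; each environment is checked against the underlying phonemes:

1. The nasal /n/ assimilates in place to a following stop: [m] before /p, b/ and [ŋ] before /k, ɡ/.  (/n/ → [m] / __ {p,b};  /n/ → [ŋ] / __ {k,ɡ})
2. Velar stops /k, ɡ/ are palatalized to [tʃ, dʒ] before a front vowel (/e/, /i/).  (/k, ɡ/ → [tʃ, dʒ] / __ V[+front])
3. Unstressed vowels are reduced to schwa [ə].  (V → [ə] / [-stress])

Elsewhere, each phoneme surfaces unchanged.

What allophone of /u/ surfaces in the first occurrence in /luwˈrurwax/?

/u/ (between /l/ and /w/): in an unstressed syllable, so rule 3 applies → [ə].

[ə]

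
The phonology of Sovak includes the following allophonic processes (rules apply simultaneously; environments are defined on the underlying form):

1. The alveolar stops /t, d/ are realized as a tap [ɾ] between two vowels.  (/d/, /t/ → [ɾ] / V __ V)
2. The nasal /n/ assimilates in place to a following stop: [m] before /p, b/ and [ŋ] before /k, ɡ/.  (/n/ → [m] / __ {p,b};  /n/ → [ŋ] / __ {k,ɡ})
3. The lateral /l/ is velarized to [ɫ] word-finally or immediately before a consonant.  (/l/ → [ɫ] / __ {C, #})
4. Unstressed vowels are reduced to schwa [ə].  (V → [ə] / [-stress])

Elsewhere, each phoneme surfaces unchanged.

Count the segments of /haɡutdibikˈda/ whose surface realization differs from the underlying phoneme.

4

Segments that undergo a rule: /a/ → [ə] (rule 4); /u/ → [ə] (rule 4); /i/ → [ə] (rule 4); /i/ → [ə] (rule 4).
All other segments surface unchanged.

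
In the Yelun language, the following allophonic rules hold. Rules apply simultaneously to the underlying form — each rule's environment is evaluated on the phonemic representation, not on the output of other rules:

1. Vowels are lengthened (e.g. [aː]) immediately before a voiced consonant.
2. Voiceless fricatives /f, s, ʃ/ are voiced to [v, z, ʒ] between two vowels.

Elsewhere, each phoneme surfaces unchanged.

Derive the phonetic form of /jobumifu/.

/j/ (word-initial) is unaffected → [j].
Rule 1 applies to /o/ (between /j/ and /b/: before a voiced consonant) → [oː].
/b/ stays [b].
/u/ — between /b/ and /m/, before a voiced consonant — surfaces as [uː] (rule 1).
/m/ (between /u/ and /i/) is unaffected → [m].
/i/ (between /m/ and /f/): rule 1 targets it, but not before a voiced consonant → unchanged [i].
Rule 2 applies to /f/ (between /i/ and /u/: between two vowels) → [v].
/u/ (word-final) is in the target of rule 1 but the environment (before a voiced consonant) is not met → [u].

[joːbuːmivu]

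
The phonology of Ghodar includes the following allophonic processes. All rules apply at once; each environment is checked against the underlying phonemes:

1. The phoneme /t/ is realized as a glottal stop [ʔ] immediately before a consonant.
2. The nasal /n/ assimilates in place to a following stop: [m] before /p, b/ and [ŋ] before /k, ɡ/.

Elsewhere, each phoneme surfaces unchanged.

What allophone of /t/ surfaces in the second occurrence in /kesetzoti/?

[t]

/t/ (between /o/ and /i/): rule 1 targets it, but not immediately before a consonant → unchanged [t].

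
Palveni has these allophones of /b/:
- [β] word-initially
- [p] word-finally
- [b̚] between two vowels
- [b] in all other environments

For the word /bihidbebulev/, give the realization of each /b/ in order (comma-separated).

[β], [b], [b̚]

Occurrence 1 (position 1): word-initially → [β].
Occurrence 2 (position 6): no conditioning environment matches → elsewhere allophone [b].
Occurrence 3 (position 8): between two vowels → [b̚].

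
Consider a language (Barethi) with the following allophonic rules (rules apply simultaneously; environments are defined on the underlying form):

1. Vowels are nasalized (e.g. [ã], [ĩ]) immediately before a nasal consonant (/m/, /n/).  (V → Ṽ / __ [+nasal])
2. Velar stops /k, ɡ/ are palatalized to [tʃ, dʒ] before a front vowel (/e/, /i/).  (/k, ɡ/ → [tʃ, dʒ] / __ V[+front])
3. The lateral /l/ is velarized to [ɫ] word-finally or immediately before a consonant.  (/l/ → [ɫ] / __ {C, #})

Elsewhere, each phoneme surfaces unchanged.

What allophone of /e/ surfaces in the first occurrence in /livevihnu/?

/e/ (between /v/ and /v/) fails the environment for rule 1, so it stays [e].

[e]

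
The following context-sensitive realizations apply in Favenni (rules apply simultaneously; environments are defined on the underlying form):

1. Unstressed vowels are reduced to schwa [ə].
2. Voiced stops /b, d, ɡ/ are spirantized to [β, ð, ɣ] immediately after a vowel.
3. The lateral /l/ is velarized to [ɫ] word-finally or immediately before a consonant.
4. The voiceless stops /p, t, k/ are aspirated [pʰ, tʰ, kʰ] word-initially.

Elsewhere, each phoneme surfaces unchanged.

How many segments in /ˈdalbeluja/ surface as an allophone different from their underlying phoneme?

Segments that undergo a rule: /l/ → [ɫ] (rule 3); /e/ → [ə] (rule 1); /u/ → [ə] (rule 1); /a/ → [ə] (rule 1).
All other segments surface unchanged.

4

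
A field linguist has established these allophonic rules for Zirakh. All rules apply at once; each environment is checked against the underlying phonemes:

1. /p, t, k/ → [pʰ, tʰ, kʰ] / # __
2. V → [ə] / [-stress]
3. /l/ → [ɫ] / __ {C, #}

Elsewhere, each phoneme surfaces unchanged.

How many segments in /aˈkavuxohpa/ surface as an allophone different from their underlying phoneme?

4

Segments that undergo a rule: /a/ → [ə] (rule 2); /u/ → [ə] (rule 2); /o/ → [ə] (rule 2); /a/ → [ə] (rule 2).
All other segments surface unchanged.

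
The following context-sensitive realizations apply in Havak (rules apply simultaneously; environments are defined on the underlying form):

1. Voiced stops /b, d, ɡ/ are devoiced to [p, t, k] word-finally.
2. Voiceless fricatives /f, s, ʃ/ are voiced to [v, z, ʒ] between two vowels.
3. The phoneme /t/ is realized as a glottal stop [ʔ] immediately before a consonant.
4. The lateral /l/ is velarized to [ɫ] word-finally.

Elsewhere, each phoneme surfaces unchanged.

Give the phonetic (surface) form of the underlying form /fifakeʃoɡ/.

[fivakeʒok]

/f/ (word-initial): rule 2 targets it, but not between two vowels → unchanged [f].
/i/ stays [i].
/f/ (between /i/ and /a/): between two vowels, so rule 2 applies → [v].
/a/ — not in any rule's target class → [a].
/k/ stays [k].
/e/ — not in any rule's target class → [e].
/ʃ/ — between /e/ and /o/, between two vowels — surfaces as [ʒ] (rule 2).
/o/ stays [o].
/ɡ/ (word-final) occurs word-finally → [k] by rule 1.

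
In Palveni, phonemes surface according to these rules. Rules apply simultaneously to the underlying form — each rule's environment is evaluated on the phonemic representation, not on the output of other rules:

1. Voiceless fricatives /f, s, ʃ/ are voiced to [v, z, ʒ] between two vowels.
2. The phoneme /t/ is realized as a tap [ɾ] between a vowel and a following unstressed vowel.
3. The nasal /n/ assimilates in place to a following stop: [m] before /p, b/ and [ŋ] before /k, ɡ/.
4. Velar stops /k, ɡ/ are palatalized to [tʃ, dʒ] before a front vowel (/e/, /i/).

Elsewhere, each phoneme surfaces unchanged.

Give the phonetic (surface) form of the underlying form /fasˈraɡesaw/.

/f/ — word-initial; rule 1 does not apply here → [f].
/s/ (between /a/ and /r/): rule 1 targets it, but not between two vowels → unchanged [s].
/ɡ/ (between /a/ and /e/) occurs before a front vowel → [dʒ] by rule 4.
Rule 1 applies to /s/ (between /e/ and /a/: between two vowels) → [z].

[fasˈradʒezaw]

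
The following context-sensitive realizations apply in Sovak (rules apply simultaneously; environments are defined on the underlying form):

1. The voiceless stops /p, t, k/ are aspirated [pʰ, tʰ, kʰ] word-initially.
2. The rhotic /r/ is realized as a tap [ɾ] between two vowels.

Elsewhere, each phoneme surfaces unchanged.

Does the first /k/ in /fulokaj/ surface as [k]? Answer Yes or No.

Yes

/k/ (between /o/ and /a/): rule 1 targets it, but not word-initially → unchanged [k].
The actual realization is [k], which matches [k].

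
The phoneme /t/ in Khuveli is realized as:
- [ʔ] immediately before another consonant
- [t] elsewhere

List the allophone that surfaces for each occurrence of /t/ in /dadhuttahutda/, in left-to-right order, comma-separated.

[ʔ], [t], [ʔ]

Occurrence 1 (position 6): immediately before another consonant → [ʔ].
Occurrence 2 (position 7): no conditioning environment matches → elsewhere allophone [t].
Occurrence 3 (position 11): immediately before another consonant → [ʔ].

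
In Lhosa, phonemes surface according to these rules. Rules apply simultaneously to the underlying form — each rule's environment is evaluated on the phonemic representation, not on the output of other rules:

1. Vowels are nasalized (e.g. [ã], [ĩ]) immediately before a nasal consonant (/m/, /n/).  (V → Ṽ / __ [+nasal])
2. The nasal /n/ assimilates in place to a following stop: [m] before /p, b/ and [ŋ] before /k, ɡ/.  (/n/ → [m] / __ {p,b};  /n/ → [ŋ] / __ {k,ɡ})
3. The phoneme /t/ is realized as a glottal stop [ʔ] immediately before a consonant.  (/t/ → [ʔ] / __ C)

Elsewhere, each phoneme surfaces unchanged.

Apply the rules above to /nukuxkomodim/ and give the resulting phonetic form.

[nukuxkõmodĩm]

/n/ (word-initial) fails the environment for rule 2, so it stays [n].
/u/ (between /n/ and /k/) fails the environment for rule 1, so it stays [u].
/u/ (between /k/ and /x/) is in the target of rule 1 but the environment (before a nasal consonant) is not met → [u].
/o/ (between /k/ and /m/): before a nasal consonant, so rule 1 applies → [õ].
/o/ (between /m/ and /d/) is in the target of rule 1 but the environment (before a nasal consonant) is not met → [o].
/i/ (between /d/ and /m/) occurs before a nasal consonant → [ĩ] by rule 1.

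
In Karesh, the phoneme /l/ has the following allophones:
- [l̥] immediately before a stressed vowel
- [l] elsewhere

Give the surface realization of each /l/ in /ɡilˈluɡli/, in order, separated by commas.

[l], [l̥], [l]

Occurrence 1 (position 3): no conditioning environment matches → elsewhere allophone [l].
Occurrence 2 (position 4): immediately before a stressed vowel → [l̥].
Occurrence 3 (position 7): no conditioning environment matches → elsewhere allophone [l].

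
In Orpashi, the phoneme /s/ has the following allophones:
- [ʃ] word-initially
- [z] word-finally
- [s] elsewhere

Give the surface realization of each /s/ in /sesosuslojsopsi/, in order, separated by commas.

[ʃ], [s], [s], [s], [s], [s]

Occurrence 1 (position 1): word-initially → [ʃ].
Occurrence 2 (position 3): no conditioning environment matches → elsewhere allophone [s].
Occurrence 3 (position 5): no conditioning environment matches → elsewhere allophone [s].
Occurrence 4 (position 7): no conditioning environment matches → elsewhere allophone [s].
Occurrence 5 (position 11): no conditioning environment matches → elsewhere allophone [s].
Occurrence 6 (position 14): no conditioning environment matches → elsewhere allophone [s].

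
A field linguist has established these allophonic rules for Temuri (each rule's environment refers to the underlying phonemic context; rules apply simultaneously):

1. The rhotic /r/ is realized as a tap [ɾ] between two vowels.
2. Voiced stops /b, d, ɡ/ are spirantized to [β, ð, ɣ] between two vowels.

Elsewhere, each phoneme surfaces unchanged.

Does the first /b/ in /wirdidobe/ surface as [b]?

No

/b/ meets the environment for rule 2 (between two vowels) → [β].
The actual realization is [β], not [b].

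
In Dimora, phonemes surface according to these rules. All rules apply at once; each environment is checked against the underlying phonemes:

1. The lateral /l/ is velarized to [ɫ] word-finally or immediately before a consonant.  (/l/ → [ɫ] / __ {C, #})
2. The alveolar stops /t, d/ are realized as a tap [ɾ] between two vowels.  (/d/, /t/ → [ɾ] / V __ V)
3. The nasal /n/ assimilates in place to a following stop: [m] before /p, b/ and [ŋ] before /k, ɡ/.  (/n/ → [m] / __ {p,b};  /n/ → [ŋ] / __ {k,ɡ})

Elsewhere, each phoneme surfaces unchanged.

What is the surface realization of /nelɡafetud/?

/n/ (word-initial): rule 3 targets it, but not before a labial or velar stop → unchanged [n].
/e/ stays [e].
/l/ (between /e/ and /ɡ/) occurs word-finally or immediately before a consonant → [ɫ] by rule 1.
/ɡ/ — not in any rule's target class → [ɡ].
/a/ stays [a].
/f/ (between /a/ and /e/): no rule targets it → [f].
/e/ (between /f/ and /t/): no rule targets it → [e].
/t/ meets the environment for rule 2 (between two vowels) → [ɾ].
/u/ — not in any rule's target class → [u].
/d/ (word-final) fails the environment for rule 2, so it stays [d].

[neɫɡafeɾud]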